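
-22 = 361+-383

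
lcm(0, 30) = 0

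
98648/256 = 385 + 11/32 ≈ 385.34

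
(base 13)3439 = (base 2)1110010010011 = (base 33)6nm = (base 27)a0p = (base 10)7315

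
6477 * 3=19431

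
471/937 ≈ 0.503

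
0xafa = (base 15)c75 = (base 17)9c5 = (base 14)104a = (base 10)2810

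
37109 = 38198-1089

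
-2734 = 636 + -3370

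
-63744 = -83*768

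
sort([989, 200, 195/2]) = [195/2, 200, 989]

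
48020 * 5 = 240100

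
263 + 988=1251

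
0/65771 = 0 = 0.00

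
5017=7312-2295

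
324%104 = 12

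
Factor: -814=-1 * 2^1 * 11^1 * 37^1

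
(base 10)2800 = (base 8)5360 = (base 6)20544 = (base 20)700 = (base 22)5h6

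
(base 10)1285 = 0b10100000101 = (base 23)29k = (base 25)21a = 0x505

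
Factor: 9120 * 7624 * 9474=2^9 * 3^2 * 5^1 * 19^1 * 953^1 * 1579^1=658735557120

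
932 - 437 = 495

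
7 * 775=5425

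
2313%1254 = 1059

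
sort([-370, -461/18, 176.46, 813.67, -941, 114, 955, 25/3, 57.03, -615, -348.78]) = [-941, -615, -370, -348.78, -461/18, 25/3, 57.03, 114, 176.46, 813.67, 955]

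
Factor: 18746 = 2^1*7^1*13^1*103^1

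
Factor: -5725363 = -1*7^1*41^1*19949^1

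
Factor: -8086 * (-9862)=2^2 * 13^1 * 311^1 * 4931^1=79744132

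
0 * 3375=0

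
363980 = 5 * 72796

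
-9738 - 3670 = -13408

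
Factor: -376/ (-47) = 2^3 = 8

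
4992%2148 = 696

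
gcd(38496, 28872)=9624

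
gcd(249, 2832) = 3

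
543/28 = 19 + 11/28≈19.39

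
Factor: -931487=-1*931487^1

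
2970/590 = 297/59 ≈ 5.03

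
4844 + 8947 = 13791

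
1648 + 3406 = 5054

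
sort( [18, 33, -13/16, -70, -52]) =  [-70, -52, -13/16, 18, 33]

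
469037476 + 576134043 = 1045171519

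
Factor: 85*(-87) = -1*3^1*5^1*17^1*29^1 = -7395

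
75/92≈0.815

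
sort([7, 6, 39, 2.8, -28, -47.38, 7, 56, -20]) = [-47.38, -28, -20, 2.8, 6, 7, 7, 39, 56]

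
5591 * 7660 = 42827060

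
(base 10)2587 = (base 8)5033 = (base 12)15b7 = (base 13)1240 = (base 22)57d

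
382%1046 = 382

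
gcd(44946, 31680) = 198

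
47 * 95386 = 4483142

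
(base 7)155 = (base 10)89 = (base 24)3h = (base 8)131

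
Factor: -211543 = -1*211543^1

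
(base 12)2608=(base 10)4328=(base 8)10350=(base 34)3pa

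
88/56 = 1 + 4/7 ≈ 1.57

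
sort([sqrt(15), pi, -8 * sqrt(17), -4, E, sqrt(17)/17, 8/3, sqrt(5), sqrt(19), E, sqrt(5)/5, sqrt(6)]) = [-8 * sqrt(17), -4, sqrt(17)/17, sqrt(5)/5, sqrt(5), sqrt(6), 8/3, E, E, pi, sqrt(15), sqrt(19)]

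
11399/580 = 19 + 379/580 ≈ 19.65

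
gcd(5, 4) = 1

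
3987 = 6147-2160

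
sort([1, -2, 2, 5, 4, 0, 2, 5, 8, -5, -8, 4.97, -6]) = [-8, -6, -5, -2, 0, 1, 2, 2, 4, 4.97, 5, 5, 8]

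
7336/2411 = 3 + 103/2411 ≈ 3.04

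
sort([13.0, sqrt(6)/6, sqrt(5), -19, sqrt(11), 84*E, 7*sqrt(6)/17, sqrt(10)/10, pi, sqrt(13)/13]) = [-19, sqrt(13)/13, sqrt(10)/10, sqrt(6)/6, 7*sqrt(6)/17, sqrt(5), pi, sqrt(11), 13.0, 84*E]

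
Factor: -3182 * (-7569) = 2^1 * 3^2 * 29^2 * 37^1 * 43^1 = 24084558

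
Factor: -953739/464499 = -1 * 7^(-1) * 73^(-1) * 101^(-1) * 105971^1 = -105971/51611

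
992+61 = 1053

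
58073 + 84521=142594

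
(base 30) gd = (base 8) 755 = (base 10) 493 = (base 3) 200021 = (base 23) la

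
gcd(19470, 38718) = 6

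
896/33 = 27 + 5/33 ≈ 27.15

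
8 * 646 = 5168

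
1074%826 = 248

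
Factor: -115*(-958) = 2^1*5^1*23^1*479^1 = 110170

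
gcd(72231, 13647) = 3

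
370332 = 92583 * 4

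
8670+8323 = 16993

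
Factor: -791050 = -1*2^1*5^2*13^1*1217^1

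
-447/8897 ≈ -0.0502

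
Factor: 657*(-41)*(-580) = 2^2*3^2*5^1*29^1*41^1*73^1 = 15623460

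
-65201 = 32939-98140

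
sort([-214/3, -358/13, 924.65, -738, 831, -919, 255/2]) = [-919, -738, -214/3, -358/13, 255/2, 831, 924.65]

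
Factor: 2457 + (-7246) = -1 * 4789^1 = -4789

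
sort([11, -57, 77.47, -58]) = [-58, -57, 11, 77.47]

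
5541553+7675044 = 13216597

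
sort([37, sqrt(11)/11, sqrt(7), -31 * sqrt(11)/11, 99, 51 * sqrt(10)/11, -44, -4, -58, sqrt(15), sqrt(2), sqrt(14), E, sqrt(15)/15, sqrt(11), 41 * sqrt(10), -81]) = [-81, -58, -44, -31 * sqrt(11)/11, -4, sqrt(15)/15, sqrt(11)/11, sqrt(2), sqrt(7), E, sqrt(11), sqrt(14), sqrt(15), 51 * sqrt(10)/11, 37, 99, 41 * sqrt(10)]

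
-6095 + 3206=-2889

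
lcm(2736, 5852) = 210672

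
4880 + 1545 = 6425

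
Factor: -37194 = -1*2^1*3^1*6199^1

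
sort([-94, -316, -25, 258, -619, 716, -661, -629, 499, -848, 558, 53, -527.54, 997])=[-848, -661, -629, -619, -527.54, -316, -94, -25, 53, 258, 499, 558, 716, 997]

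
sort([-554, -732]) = [-732, -554]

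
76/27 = 2 + 22/27 ≈ 2.81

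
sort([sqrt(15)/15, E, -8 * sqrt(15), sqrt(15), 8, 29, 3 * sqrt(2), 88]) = [-8 * sqrt(15), sqrt(15)/15, E, sqrt(15), 3 * sqrt(2), 8, 29, 88]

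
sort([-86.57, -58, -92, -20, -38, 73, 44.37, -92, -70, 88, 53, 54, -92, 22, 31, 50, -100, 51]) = [-100, -92, -92, -92, -86.57, -70, -58, -38, -20, 22, 31, 44.37, 50, 51, 53, 54, 73, 88]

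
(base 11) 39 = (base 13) 33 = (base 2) 101010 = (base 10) 42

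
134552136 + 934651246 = 1069203382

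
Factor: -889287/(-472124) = 2^(-2)*3^1*7^1*47^1*131^(-1) = 987/524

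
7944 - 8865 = -921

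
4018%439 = 67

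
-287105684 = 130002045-417107729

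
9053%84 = 65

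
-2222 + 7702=5480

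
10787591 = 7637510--3150081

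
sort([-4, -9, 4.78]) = [-9, -4, 4.78]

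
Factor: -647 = -1*647^1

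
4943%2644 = 2299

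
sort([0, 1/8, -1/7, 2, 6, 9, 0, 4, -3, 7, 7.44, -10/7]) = [-3, -10/7, -1/7, 0, 0, 1/8, 2, 4, 6, 7, 7.44, 9]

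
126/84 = 3/2 = 1.50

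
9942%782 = 558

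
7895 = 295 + 7600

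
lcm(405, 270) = 810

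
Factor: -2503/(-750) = 2^(-1)*3^(-1)*5^(-3)*2503^1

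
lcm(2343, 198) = 14058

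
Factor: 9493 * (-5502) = -1 * 2^1 * 3^1 * 7^1 * 11^1 * 131^1 * 863^1 = -52230486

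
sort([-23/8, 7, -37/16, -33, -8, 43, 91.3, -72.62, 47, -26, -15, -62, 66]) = [-72.62, -62, -33, -26, -15, -8, -23/8, -37/16, 7, 43, 47, 66, 91.3]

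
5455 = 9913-4458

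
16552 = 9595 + 6957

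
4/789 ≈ 0.00507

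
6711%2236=3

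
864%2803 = 864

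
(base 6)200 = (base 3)2200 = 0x48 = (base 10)72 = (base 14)52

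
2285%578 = 551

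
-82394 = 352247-434641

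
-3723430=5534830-9258260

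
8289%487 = 10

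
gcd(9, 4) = 1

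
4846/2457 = 1 + 2389/2457 ≈ 1.97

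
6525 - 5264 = 1261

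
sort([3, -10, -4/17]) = [-10, -4/17, 3]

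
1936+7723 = 9659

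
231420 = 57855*4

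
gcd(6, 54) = 6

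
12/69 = 4/23 ≈ 0.174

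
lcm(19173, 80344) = 1687224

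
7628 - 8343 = -715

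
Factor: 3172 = 2^2 * 13^1 * 61^1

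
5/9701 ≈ 0.000515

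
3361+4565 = 7926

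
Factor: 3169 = 3169^1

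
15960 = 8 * 1995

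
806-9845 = -9039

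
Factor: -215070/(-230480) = 2^(-3)*3^1*43^(-1)*107^1 = 321/344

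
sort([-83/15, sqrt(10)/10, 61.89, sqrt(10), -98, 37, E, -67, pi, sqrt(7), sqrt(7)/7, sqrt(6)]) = [-98, -67, -83/15, sqrt(10)/10, sqrt(7)/7, sqrt(6), sqrt(7), E, pi, sqrt(10), 37, 61.89]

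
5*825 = 4125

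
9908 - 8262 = 1646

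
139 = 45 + 94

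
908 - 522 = 386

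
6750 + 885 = 7635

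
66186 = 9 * 7354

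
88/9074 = 44/4537 ≈ 0.00970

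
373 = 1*373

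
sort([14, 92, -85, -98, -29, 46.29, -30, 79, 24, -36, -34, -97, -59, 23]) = [-98, -97, -85, -59, -36, -34, -30, -29, 14, 23, 24, 46.29, 79, 92]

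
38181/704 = 3471/64≈54.23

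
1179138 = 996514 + 182624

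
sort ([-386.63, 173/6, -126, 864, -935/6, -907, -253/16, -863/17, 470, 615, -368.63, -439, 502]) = [-907, -439, -386.63, -368.63, -935/6, -126, -863/17, -253/16, 173/6, 470, 502, 615, 864]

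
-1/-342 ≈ 0.00292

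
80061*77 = 6164697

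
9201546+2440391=11641937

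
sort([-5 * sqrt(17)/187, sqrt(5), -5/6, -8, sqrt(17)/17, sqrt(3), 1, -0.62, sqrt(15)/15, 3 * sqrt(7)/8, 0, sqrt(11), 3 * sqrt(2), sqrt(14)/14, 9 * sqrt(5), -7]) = [-8, -7, -5/6, -0.62, -5 * sqrt(17)/187, 0, sqrt(17)/17, sqrt(15)/15, sqrt(14)/14, 3 * sqrt(7)/8, 1, sqrt(3), sqrt(5), sqrt(11), 3 * sqrt(2), 9 * sqrt(5)]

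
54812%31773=23039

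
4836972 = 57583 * 84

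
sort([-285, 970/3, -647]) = [-647, -285, 970/3]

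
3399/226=15 + 9/226 ≈ 15.04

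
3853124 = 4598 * 838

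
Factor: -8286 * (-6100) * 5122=2^4 * 3^1 * 5^2 * 13^1 * 61^1 * 197^1 * 1381^1=258889441200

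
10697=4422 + 6275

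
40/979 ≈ 0.0409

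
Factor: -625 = -1 * 5^4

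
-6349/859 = -7 - 336/859 ≈ -7.39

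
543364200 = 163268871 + 380095329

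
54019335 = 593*91095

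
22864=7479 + 15385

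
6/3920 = 3/1960 ≈ 0.00153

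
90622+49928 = 140550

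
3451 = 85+3366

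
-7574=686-8260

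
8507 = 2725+5782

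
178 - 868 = -690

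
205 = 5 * 41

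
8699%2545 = 1064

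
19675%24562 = 19675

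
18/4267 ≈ 0.00422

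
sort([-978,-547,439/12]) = [-978,-547,439/12]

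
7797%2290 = 927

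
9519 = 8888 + 631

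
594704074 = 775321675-180617601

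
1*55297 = 55297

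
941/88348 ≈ 0.0107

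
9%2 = 1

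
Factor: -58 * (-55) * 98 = 2^2 * 5^1 * 7^2 * 11^1 * 29^1 = 312620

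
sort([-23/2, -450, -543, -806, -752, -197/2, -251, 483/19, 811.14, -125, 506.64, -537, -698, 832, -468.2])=[-806, -752, -698, -543, -537, -468.2, -450, -251, -125, -197/2, -23/2, 483/19, 506.64, 811.14, 832]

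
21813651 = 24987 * 873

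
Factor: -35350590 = -1*2^1*3^1*5^1*11^1*107123^1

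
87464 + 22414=109878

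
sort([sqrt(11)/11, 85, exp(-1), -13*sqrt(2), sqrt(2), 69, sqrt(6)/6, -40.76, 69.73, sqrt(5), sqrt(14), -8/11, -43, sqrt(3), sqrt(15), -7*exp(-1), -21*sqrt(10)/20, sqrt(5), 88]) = [-43, -40.76, -13*sqrt(2), -21*sqrt(10)/20, -7*exp(-1), -8/11, sqrt(11)/11, exp(-1), sqrt(6)/6, sqrt(2), sqrt(3), sqrt(5), sqrt(5), sqrt(14), sqrt(15), 69, 69.73, 85, 88]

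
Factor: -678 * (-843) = 2^1 * 3^2 * 113^1 * 281^1 = 571554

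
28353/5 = 5670 + 3/5 = 5670.60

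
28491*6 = 170946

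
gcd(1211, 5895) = 1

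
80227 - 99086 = -18859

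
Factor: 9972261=3^3*13^1*28411^1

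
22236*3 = 66708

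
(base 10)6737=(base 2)1101001010001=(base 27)96e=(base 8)15121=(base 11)5075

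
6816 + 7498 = 14314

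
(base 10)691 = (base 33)kv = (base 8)1263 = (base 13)412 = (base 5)10231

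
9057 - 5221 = 3836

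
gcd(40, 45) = 5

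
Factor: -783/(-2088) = 2^(-3)*3^1 = 3/8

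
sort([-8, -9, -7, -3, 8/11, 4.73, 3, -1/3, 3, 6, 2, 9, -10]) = [-10, -9, -8, -7, -3, -1/3, 8/11, 2, 3, 3, 4.73, 6, 9]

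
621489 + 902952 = 1524441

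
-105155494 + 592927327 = 487771833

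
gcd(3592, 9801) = 1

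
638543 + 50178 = 688721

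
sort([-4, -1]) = [-4, -1]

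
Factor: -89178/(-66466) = 3^1*89^1*199^(-1) = 267/199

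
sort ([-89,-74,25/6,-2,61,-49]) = [-89,-74,-49,-2,25/6,61]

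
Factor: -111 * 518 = -1 * 2^1 * 3^1 * 7^1 * 37^2 = -57498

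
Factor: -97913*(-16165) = 5^1*53^1*61^1*179^1*547^1 = 1582763645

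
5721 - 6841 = -1120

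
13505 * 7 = 94535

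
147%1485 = 147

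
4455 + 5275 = 9730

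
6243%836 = 391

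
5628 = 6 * 938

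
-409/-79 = 5 + 14/79 ≈ 5.18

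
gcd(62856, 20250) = 162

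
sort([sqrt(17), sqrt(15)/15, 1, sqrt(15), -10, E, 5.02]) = [-10, sqrt(15)/15, 1, E, sqrt(15), sqrt(17), 5.02]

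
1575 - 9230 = -7655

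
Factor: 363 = 3^1*11^2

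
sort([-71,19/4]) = [-71,19/4]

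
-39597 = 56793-96390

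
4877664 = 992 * 4917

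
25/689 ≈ 0.0363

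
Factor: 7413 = 3^1 * 7^1 * 353^1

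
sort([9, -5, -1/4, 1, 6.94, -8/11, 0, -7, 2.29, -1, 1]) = [-7, -5, -1, -8/11, -1/4, 0, 1, 1, 2.29, 6.94, 9]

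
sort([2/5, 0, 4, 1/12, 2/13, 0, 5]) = [0, 0, 1/12, 2/13, 2/5, 4, 5]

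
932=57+875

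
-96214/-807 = 119 + 181/807 ≈ 119.22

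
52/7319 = 4/563 ≈ 0.00710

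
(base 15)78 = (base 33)3e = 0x71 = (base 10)113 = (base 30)3n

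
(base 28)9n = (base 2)100010011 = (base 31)8r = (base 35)7u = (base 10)275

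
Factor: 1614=2^1*3^1*269^1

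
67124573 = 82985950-15861377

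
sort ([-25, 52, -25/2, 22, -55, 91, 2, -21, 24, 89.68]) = [-55, -25, -21, -25/2, 2, 22, 24, 52, 89.68, 91]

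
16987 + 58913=75900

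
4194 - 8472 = -4278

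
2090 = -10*(-209)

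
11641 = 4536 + 7105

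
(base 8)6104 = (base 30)3ek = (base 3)11022022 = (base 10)3140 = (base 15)de5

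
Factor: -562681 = -1*7^1*31^1*2593^1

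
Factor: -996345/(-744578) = 2^(-1) * 3^2 * 5^1 * 7^1 * 3163^1 * 372289^(-1)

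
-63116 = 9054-72170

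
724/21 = 34 + 10/21 ≈ 34.48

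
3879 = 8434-4555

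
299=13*23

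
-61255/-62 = 987 + 61/62 ≈ 987.98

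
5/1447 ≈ 0.00346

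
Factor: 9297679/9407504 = 2^ (-4)*683^1*13613^1*587969^ (-1)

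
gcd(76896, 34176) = 8544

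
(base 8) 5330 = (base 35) 29b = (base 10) 2776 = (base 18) 8a4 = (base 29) 38l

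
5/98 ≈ 0.0510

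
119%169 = 119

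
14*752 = 10528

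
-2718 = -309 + -2409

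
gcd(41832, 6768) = 72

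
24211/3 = 8070+1/3 ≈ 8070.33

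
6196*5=30980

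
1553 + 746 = 2299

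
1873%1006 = 867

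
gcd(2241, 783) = 27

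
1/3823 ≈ 0.000262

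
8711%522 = 359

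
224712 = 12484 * 18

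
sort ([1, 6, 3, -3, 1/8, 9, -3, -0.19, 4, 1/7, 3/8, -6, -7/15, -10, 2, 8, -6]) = [-10, -6, -6, -3, -3, -7/15, -0.19, 1/8, 1/7, 3/8, 1, 2, 3, 4, 6, 8, 9]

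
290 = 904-614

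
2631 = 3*877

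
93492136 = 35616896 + 57875240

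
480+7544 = 8024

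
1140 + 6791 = 7931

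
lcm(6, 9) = 18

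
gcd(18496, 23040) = 64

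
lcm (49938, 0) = 0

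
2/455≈0.00440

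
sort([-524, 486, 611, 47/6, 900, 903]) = [-524, 47/6, 486, 611, 900, 903]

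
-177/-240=59/80 ≈ 0.738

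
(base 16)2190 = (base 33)7tc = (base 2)10000110010000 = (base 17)1cc7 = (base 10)8592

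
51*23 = 1173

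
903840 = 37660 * 24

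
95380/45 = 2119 + 5/9 ≈ 2119.56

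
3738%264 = 42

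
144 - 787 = -643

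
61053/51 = 20351/17 ≈ 1197.12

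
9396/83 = 113 + 17/83 ≈ 113.20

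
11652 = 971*12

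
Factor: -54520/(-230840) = 47^1 * 199^(-1) = 47/199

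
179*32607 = 5836653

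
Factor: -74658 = -1*2^1*3^1*23^1*541^1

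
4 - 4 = 0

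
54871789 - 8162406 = 46709383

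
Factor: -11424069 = -1 * 3^2 * 107^1 * 11863^1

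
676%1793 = 676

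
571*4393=2508403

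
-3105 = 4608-7713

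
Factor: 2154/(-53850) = -1*5^(-2) = -1/25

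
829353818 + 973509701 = 1802863519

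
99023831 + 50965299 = 149989130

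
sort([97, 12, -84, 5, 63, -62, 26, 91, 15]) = [-84, -62, 5, 12, 15, 26, 63, 91, 97]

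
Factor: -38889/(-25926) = 2^(-1) * 3^1 = 3/2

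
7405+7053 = 14458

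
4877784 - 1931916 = 2945868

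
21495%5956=3627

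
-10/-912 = 5/456≈0.0110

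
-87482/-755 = 115 + 657/755 ≈ 115.87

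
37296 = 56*666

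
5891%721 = 123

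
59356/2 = 29678 = 29678.00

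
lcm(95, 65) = 1235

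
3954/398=9 + 186/199 ≈ 9.93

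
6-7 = -1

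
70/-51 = -1 - 19/51 ≈ -1.37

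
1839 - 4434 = -2595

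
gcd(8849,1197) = 1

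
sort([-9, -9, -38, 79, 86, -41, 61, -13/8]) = [-41, -38, -9, -9, -13/8, 61, 79, 86]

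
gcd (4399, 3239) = 1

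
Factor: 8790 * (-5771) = -1 * 2^1 * 3^1 * 5^1 * 29^1 * 199^1 * 293^1 = -50727090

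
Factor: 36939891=3^1 * 12313297^1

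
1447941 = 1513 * 957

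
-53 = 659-712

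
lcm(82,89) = 7298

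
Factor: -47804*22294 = -1*2^3*17^1*19^1*37^1*71^1*157^1 = -1065742376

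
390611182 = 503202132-112590950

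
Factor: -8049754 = -1 * 2^1 * 257^1 * 15661^1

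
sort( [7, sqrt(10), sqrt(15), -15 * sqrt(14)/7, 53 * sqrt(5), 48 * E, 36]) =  [-15 * sqrt(14)/7, sqrt(10), sqrt(15), 7, 36, 53 * sqrt(5), 48 * E]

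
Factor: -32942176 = -1 * 2^5 * 643^1 * 1601^1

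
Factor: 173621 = 7^1 * 17^1 * 1459^1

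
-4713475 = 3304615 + -8018090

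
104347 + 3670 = 108017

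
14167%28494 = 14167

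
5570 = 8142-2572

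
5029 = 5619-590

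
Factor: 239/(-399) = -1 * 3^(-1) * 7^(-1) * 19^(-1) * 239^1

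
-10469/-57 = 183 + 2/3 ≈ 183.67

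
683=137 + 546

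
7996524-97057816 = -89061292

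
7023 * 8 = 56184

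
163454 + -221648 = -58194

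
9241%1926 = 1537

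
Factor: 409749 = 3^1 * 73^1 * 1871^1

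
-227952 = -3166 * 72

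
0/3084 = 0 = 0.00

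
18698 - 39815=-21117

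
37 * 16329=604173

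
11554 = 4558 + 6996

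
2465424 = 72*34242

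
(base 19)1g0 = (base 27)oh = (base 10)665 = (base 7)1640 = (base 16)299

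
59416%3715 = 3691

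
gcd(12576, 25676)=524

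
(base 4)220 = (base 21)1j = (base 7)55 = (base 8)50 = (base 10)40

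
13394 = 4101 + 9293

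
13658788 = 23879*572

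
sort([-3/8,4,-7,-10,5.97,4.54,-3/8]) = [-10,-7,-3/8,-3/8,4,4.54,5.97]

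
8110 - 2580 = 5530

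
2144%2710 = 2144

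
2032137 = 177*11481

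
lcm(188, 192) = 9024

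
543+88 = 631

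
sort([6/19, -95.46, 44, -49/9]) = [-95.46, -49/9, 6/19, 44]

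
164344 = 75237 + 89107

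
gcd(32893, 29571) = 1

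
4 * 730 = 2920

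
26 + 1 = 27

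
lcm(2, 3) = 6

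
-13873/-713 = 19 + 326/713≈19.46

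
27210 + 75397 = 102607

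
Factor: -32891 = -1*31^1*1061^1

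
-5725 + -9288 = -15013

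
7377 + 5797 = 13174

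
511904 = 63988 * 8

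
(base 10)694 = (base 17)26e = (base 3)221201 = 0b1010110110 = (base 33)l1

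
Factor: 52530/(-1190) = -1*3^1*7^(-1)*103^1 = -309/7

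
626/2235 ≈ 0.280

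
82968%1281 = 984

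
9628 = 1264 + 8364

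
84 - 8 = 76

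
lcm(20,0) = 0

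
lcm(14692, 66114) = 132228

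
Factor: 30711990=2^1*3^1*5^1*1023733^1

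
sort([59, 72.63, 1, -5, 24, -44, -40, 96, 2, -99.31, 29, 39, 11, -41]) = [-99.31, -44, -41, -40, -5, 1, 2, 11, 24, 29, 39, 59, 72.63, 96]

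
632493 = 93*6801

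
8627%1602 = 617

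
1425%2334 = 1425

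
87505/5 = 17501 = 17501.00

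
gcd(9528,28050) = 6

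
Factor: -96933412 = -1 * 2^2 * 24233353^1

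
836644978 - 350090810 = 486554168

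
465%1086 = 465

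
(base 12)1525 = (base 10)2477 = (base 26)3h7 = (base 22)52d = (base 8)4655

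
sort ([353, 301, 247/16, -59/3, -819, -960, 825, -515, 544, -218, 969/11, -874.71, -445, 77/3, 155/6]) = [-960, -874.71, -819, -515, -445, -218, -59/3, 247/16, 77/3, 155/6, 969/11, 301, 353, 544, 825]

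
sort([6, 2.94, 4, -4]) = [-4, 2.94, 4, 6]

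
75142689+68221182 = 143363871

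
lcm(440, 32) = 1760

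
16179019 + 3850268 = 20029287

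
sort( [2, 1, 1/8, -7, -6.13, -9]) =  [-9, -7, -6.13, 1/8, 1, 2]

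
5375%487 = 18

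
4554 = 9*506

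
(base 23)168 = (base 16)2a3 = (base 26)pp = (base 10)675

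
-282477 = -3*94159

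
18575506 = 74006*251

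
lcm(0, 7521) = 0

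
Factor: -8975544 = -1 * 2^3 * 3^1 * 373981^1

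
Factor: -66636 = -1*2^2*3^3*617^1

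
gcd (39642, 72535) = 1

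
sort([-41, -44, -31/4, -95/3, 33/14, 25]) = [-44, -41, -95/3, -31/4, 33/14, 25]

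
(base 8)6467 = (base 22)6lh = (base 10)3383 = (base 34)2vh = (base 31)3g4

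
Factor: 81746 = 2^1 * 7^1 * 5839^1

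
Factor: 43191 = 3^2 * 4799^1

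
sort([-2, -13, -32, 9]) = [-32, -13, -2, 9]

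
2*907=1814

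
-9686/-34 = 284 + 15/17 ≈ 284.88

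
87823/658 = 133 + 309/658 ≈ 133.47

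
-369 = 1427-1796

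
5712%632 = 24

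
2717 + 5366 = 8083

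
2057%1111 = 946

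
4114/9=457 + 1/9 ≈ 457.11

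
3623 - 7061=-3438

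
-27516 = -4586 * 6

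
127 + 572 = 699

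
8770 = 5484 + 3286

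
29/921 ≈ 0.0315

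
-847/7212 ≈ -0.117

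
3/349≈0.00860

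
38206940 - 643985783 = -605778843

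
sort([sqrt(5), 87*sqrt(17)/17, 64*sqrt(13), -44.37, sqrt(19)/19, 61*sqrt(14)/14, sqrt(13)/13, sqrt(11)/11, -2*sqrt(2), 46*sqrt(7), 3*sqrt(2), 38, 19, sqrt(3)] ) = [-44.37, -2*sqrt(2), sqrt(19)/19, sqrt(13)/13, sqrt(11)/11, sqrt(3), sqrt(5), 3*sqrt(2), 61*sqrt(14)/14, 19, 87*sqrt(17)/17, 38, 46*sqrt(7), 64*sqrt(13)] 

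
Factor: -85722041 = -1*17^1*53^1*89^1*1069^1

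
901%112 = 5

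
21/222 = 7/74 ≈ 0.0946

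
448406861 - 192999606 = 255407255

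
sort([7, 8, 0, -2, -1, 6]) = [-2, -1, 0, 6, 7, 8]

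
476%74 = 32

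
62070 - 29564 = 32506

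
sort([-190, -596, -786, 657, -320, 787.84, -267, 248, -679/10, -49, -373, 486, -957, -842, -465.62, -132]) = [-957, -842, -786, -596, -465.62, -373, -320, -267, -190, -132, -679/10, -49, 248, 486, 657, 787.84]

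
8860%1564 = 1040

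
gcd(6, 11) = 1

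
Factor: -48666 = -1 * 2^1 * 3^1 * 8111^1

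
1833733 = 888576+945157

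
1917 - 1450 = 467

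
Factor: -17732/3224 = -1*2^ (-1)*11^1 = -11/2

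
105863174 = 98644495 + 7218679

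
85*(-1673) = -142205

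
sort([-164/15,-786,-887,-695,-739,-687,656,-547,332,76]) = [-887,-786,-739,-695,-687,-547,-164/15,76,332,656]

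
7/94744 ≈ 0.0000739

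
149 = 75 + 74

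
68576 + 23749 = 92325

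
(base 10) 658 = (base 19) 1fc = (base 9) 811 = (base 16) 292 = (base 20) 1ci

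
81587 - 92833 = -11246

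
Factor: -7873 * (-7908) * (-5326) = -1 * 2^3 * 3^1 * 659^1 * 2663^1 * 7873^1 = -331595076984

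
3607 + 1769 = 5376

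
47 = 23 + 24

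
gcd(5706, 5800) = 2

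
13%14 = 13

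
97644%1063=911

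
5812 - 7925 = -2113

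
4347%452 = 279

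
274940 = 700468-425528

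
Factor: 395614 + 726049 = 419^1 * 2677^1 = 1121663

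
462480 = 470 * 984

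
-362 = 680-1042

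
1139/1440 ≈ 0.791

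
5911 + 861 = 6772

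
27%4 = 3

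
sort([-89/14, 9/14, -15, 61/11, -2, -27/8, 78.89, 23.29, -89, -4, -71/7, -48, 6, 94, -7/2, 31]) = [-89, -48, -15, -71/7, -89/14, -4, -7/2, -27/8, -2, 9/14, 61/11, 6, 23.29, 31, 78.89, 94]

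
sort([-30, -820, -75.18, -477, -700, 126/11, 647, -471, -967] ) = [-967, -820, -700, -477, -471, -75.18, -30, 126/11, 647] 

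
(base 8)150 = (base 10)104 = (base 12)88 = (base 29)3h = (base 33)35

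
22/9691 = 2/881 ≈ 0.00227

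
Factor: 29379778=2^1*719^1*20431^1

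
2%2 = 0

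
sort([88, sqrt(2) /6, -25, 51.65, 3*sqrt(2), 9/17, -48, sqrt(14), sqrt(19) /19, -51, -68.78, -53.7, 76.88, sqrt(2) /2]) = [-68.78, -53.7, -51, -48, -25, sqrt(19) /19, sqrt(2) /6, 9/17, sqrt(2) /2, sqrt(14), 3*sqrt(2), 51.65, 76.88, 88]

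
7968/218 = 36 + 60/109 ≈ 36.55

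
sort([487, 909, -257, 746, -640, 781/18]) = [-640, -257, 781/18, 487, 746, 909]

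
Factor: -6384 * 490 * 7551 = -1 * 2^5 * 3^3 * 5^1 * 7^3 * 19^1 * 839^1 = -23620736160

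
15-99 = -84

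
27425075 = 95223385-67798310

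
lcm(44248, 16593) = 132744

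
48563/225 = 215 + 188/225 ≈ 215.84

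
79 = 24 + 55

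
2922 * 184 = 537648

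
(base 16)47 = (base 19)3e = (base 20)3b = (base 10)71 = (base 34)23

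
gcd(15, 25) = 5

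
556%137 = 8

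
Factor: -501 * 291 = -1 * 3^2 * 97^1 * 167^1 = -145791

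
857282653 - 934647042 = -77364389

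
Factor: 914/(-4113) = -1 * 2^1 * 3^(-2) = -2/9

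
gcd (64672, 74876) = 4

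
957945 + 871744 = 1829689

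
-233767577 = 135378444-369146021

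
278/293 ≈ 0.949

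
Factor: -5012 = -1*2^2*7^1*179^1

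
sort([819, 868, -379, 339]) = [-379, 339, 819, 868]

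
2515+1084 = 3599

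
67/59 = 1 + 8/59 ≈ 1.14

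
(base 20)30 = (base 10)60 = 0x3c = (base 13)48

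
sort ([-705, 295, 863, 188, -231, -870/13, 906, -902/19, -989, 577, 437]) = [-989, -705, -231, -870/13, -902/19, 188, 295, 437, 577, 863, 906]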